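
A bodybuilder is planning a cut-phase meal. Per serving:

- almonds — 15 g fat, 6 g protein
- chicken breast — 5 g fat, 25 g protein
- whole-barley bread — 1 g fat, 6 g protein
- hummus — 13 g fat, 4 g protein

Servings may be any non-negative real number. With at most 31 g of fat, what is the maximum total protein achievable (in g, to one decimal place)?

186.0 g

Protein per g fat: whole-barley bread 6, chicken breast 5, almonds 0.4, hummus 0.3077.
With no serving limits, spend the whole fat allowance on whole-barley bread: 31 g / 1 g × 6 g = 186.0 g.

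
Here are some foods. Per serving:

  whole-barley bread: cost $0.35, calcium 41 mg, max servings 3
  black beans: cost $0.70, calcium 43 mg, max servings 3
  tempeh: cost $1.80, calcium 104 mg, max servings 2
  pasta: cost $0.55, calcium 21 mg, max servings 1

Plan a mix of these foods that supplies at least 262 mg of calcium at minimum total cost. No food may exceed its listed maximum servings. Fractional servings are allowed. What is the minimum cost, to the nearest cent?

$3.32

Cost per mg of calcium: whole-barley bread $0.0085, black beans $0.0163, tempeh $0.0173, pasta $0.0262.
Take 3 servings of whole-barley bread: +123.0 mg calcium for $1.05 (total $1.05, still need 139.0 mg).
Take 3 servings of black beans: +129.0 mg calcium for $2.10 (total $3.15, still need 10.0 mg).
Take 0.09615 servings of tempeh: +10.0 mg calcium for $0.17 (total $3.32, still need 0.0 mg).
Greedy by cheapest-per-mg is optimal for a single linear constraint, so the minimum cost is $3.32.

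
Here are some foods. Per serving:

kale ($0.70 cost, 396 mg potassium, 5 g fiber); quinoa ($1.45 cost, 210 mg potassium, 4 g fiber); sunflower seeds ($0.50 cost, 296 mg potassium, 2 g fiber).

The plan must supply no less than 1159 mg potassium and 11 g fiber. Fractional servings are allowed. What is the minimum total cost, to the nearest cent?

$2.00

For a min-cost LP with two ≥-constraints, a basic feasible solution has at most two positive variables.
kale only: max(1159/396, 11/5) = 2.927 servings → $2.05.
quinoa only: max(1159/210, 11/4) = 5.519 servings → $8.00.
sunflower seeds only: max(1159/296, 11/2) = 5.5 servings → $2.75.
kale + quinoa with both targets exact would need a negative amount; discard.
kale + sunflower seeds with both tight: 1.363 servings and 2.092 servings → $2.00.
quinoa + sunflower seeds with both tight: 1.228 servings and 3.045 servings → $3.30.
So the least-cost plan costs $2.00.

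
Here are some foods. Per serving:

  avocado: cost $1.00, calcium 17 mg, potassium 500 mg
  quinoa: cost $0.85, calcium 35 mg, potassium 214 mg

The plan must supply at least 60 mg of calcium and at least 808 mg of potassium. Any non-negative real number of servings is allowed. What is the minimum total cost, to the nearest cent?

avocado only: max(60/17, 808/500) = 3.529 servings → $3.53.
quinoa only: max(60/35, 808/214) = 3.776 servings → $3.21.
avocado + quinoa with both tight: 1.114 servings and 1.173 servings → $2.11.
So the least-cost plan costs $2.11.

$2.11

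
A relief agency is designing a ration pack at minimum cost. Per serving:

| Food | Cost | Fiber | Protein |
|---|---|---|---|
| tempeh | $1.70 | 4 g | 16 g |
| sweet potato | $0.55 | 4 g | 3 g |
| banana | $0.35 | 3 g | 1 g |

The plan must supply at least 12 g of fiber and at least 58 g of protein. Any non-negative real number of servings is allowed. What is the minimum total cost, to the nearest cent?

$6.16

Minimising a linear cost over {fiber ≥ 12, protein ≥ 58, servings ≥ 0} — the optimum is at a vertex, using one or two foods.
tempeh only: max(12/4, 58/16) = 3.625 servings → $6.16.
sweet potato only: max(12/4, 58/3) = 19.33 servings → $10.63.
banana only: max(12/3, 58/1) = 58 servings → $20.30.
tempeh + sweet potato: the both-tight solution has a negative serving — not a feasible corner.
tempeh + banana: intersection lies outside the first quadrant.
sweet potato + banana: the both-tight solution has a negative serving — not a feasible corner.
The minimum over all feasible corners is $6.16.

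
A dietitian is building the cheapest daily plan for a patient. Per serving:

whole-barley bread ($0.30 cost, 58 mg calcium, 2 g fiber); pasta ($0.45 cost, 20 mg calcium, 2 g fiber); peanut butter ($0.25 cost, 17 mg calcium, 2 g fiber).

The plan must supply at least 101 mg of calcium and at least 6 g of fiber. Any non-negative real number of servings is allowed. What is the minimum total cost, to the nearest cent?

Check every corner: each single food scaled to meet both minima, and each pair solved so both constraints bind.
whole-barley bread only: max(101/58, 6/2) = 3 servings → $0.90.
pasta only: max(101/20, 6/2) = 5.05 servings → $2.27.
peanut butter only: max(101/17, 6/2) = 5.941 servings → $1.49.
whole-barley bread + pasta with both tight: 1.079 servings and 1.921 servings → $1.19.
whole-barley bread + peanut butter with both tight: 1.22 servings and 1.78 servings → $0.81.
pasta + peanut butter: the both-tight solution has a negative serving — not a feasible corner.
The minimum over all feasible corners is $0.81.

$0.81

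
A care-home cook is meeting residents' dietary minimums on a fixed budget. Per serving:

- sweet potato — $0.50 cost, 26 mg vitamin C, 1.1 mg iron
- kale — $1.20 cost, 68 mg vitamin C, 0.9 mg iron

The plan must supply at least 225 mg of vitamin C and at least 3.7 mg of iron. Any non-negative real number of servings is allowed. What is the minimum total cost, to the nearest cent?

sweet potato only: max(225/26, 3.7/1.1) = 8.654 servings → $4.33.
kale only: max(225/68, 3.7/0.9) = 4.111 servings → $4.93.
sweet potato + kale with both tight: 0.9553 servings and 2.944 servings → $4.01.
The minimum over all feasible corners is $4.01.

$4.01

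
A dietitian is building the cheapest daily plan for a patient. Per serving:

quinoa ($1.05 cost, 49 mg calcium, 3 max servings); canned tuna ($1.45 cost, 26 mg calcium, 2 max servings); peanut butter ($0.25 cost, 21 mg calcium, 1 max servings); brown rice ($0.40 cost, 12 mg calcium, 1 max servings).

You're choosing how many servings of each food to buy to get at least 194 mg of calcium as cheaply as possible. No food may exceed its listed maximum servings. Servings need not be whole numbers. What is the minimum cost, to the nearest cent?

$4.58

Cost per mg of calcium: peanut butter $0.0119, quinoa $0.0214, brown rice $0.0333, canned tuna $0.0558.
Take 1 serving of peanut butter: +21.0 mg calcium for $0.25 (total $0.25, still need 173.0 mg).
Take 3 servings of quinoa: +147.0 mg calcium for $3.15 (total $3.40, still need 26.0 mg).
Take 1 serving of brown rice: +12.0 mg calcium for $0.40 (total $3.80, still need 14.0 mg).
Take 0.5385 servings of canned tuna: +14.0 mg calcium for $0.78 (total $4.58, still need 0.0 mg).
Greedy by cheapest-per-mg is optimal for a single linear constraint, so the minimum cost is $4.58.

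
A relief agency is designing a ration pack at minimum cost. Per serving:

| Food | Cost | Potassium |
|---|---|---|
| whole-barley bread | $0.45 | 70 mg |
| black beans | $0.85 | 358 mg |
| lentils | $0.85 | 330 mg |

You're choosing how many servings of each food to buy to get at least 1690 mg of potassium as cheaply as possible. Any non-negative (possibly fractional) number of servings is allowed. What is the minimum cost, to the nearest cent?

$4.01

Cost per mg of potassium: black beans $0.0024, lentils $0.0026, whole-barley bread $0.0064.
With no serving limits, use only black beans: 1690 mg / 358 mg = 4.721 servings × $0.85 = $4.01.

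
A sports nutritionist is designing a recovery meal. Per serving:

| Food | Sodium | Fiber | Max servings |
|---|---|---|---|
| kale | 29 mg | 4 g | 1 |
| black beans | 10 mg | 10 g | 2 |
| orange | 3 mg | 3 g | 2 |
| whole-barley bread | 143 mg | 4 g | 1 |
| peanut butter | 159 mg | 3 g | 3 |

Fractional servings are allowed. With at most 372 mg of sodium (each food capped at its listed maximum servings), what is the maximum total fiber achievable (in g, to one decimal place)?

Fiber per mg sodium: black beans 1, orange 1, kale 0.1379, whole-barley bread 0.02797, peanut butter 0.01887.
Take 2 servings of black beans: uses 20 mg sodium, +20.0 g fiber (running total 20.0 g).
Take 2 servings of orange: uses 6 mg sodium, +6.0 g fiber (running total 26.0 g).
Take 1 serving of kale: uses 29 mg sodium, +4.0 g fiber (running total 30.0 g).
Take 1 serving of whole-barley bread: uses 143 mg sodium, +4.0 g fiber (running total 34.0 g).
Take 1.094 servings of peanut butter: uses 174 mg sodium, +3.3 g fiber (running total 37.3 g).
Filling greedily by fiber-per-mg sodium is optimal for one linear limit, giving 37.3 g.

37.3 g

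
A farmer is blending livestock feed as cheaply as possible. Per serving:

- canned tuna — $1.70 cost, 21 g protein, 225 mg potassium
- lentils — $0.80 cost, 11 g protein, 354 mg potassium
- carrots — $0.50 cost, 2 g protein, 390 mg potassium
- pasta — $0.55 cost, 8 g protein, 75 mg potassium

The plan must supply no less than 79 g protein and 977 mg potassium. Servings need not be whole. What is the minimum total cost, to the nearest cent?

$5.47

Two binding constraints pin down two serving amounts, so the optimal mix uses at most two foods. The candidates are each food alone (scaled to the tighter of protein/potassium) and each pair with both constraints tight.
canned tuna only: max(79/21, 977/225) = 4.342 servings → $7.38.
lentils only: max(79/11, 977/354) = 7.182 servings → $5.75.
carrots only: max(79/2, 977/390) = 39.5 servings → $19.75.
pasta only: max(79/8, 977/75) = 13.03 servings → $7.16.
canned tuna + lentils with both tight: 3.472 servings and 0.5529 servings → $6.35.
canned tuna + carrots with both tight: 3.728 servings and 0.3543 servings → $6.52.
canned tuna + pasta: the both-tight solution has a negative serving — not a feasible corner.
lentils + carrots: intersection lies outside the first quadrant.
lentils + pasta with both tight: 0.9422 servings and 8.579 servings → $5.47.
carrots + pasta with both tight: 0.6367 servings and 9.716 servings → $5.66.
So the least-cost plan costs $5.47.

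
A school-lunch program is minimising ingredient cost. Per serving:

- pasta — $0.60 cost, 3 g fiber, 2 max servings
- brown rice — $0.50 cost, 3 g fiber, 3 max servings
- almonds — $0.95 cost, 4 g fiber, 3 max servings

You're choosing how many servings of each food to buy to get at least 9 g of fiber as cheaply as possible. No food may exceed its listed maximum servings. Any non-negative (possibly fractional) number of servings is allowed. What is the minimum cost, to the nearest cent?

Cost per g of fiber: brown rice $0.1667, pasta $0.2000, almonds $0.2375.
Take 3 servings of brown rice: +9.0 g fiber for $1.50 (total $1.50, still need 0.0 g).
Filling from the cheapest source first is optimal under one linear minimum: $1.50.

$1.50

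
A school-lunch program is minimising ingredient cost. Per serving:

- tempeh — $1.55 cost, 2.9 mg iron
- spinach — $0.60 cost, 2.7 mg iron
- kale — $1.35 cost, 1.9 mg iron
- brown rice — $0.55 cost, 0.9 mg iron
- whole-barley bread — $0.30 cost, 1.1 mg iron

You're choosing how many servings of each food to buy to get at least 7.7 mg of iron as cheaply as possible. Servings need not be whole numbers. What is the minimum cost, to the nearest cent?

Cost per mg of iron: spinach $0.2222, whole-barley bread $0.2727, tempeh $0.5345, brown rice $0.6111, kale $0.7105.
With no serving limits, use only spinach: 7.7 mg / 2.7 mg = 2.852 servings × $0.60 = $1.71.

$1.71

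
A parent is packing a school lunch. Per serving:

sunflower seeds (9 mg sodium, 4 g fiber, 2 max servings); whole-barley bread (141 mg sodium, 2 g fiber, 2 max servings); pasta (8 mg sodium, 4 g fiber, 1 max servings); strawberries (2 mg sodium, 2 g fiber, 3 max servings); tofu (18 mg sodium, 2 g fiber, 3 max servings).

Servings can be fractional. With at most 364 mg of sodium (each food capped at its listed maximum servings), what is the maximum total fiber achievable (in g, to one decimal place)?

Fiber per mg sodium: strawberries 1, pasta 0.5, sunflower seeds 0.4444, tofu 0.1111, whole-barley bread 0.01418.
Take 3 servings of strawberries: uses 6 mg sodium, +6.0 g fiber (running total 6.0 g).
Take 1 serving of pasta: uses 8 mg sodium, +4.0 g fiber (running total 10.0 g).
Take 2 servings of sunflower seeds: uses 18 mg sodium, +8.0 g fiber (running total 18.0 g).
Take 3 servings of tofu: uses 54 mg sodium, +6.0 g fiber (running total 24.0 g).
Take 1.972 servings of whole-barley bread: uses 278 mg sodium, +3.9 g fiber (running total 27.9 g).
Filling greedily by fiber-per-mg sodium is optimal for one linear limit, giving 27.9 g.

27.9 g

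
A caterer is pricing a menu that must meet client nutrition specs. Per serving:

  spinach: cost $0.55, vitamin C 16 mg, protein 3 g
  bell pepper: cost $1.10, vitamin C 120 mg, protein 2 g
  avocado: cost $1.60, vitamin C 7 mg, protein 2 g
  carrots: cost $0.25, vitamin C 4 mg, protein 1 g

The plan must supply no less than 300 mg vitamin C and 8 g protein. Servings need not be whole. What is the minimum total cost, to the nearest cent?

$3.19

spinach only: max(300/16, 8/3) = 18.75 servings → $10.31.
bell pepper only: max(300/120, 8/2) = 4 servings → $4.40.
avocado only: max(300/7, 8/2) = 42.86 servings → $68.57.
carrots only: max(300/4, 8/1) = 75 servings → $18.75.
spinach + bell pepper with both tight: 1.098 servings and 2.354 servings → $3.19.
spinach + avocado with both targets exact would need a negative amount; discard.
spinach + carrots with both targets exact would need a negative amount; discard.
bell pepper + avocado with both tight: 2.407 servings and 1.593 servings → $5.20.
bell pepper + carrots with both tight: 2.393 servings and 3.214 servings → $3.44.
avocado + carrots: intersection lies outside the first quadrant.
So the least-cost plan costs $3.19.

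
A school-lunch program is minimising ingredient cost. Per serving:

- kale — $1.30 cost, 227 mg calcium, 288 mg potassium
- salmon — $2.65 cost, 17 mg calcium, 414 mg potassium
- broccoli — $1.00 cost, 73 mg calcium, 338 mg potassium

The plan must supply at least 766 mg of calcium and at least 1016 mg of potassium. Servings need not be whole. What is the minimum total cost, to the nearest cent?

This is a tiny linear program; its minimum lies at a vertex of the feasible set. List the vertices and price them.
kale only: max(766/227, 1016/288) = 3.528 servings → $4.59.
salmon only: max(766/17, 1016/414) = 45.06 servings → $119.41.
broccoli only: max(766/73, 1016/338) = 10.49 servings → $10.49.
kale + salmon with both tight: 3.366 servings and 0.1125 servings → $4.67.
kale + broccoli with both tight: 3.317 servings and 0.18 servings → $4.49.
salmon + broccoli: the both-tight solution has a negative serving — not a feasible corner.
So the least-cost plan costs $4.49.

$4.49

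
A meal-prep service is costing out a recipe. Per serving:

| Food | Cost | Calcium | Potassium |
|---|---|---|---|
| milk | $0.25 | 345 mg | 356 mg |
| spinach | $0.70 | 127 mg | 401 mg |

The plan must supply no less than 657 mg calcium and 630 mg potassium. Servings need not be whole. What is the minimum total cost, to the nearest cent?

$0.48

Check every corner: each single food scaled to meet both minima, and each pair solved so both constraints bind.
milk only: max(657/345, 630/356) = 1.904 servings → $0.48.
spinach only: max(657/127, 630/401) = 5.173 servings → $3.62.
milk + spinach: intersection lies outside the first quadrant.
So the least-cost plan costs $0.48.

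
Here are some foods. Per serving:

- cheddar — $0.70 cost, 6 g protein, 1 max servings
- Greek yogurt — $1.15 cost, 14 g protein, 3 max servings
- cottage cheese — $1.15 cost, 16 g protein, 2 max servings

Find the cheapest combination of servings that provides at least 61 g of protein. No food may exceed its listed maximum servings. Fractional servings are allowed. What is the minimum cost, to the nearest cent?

Cost per g of protein: cottage cheese $0.0719, Greek yogurt $0.0821, cheddar $0.1167.
Take 2 servings of cottage cheese: +32.0 g protein for $2.30 (total $2.30, still need 29.0 g).
Take 2.071 servings of Greek yogurt: +29.0 g protein for $2.38 (total $4.68, still need 0.0 g).
Greedy by cheapest-per-g is optimal for a single linear constraint, so the minimum cost is $4.68.

$4.68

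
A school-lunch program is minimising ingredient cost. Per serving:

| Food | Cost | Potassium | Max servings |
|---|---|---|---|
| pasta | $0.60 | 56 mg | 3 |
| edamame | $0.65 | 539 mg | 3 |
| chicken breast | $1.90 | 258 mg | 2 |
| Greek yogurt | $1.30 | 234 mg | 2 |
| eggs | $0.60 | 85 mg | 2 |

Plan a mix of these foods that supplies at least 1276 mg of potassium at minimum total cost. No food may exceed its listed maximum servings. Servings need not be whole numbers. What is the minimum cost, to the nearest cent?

Cost per mg of potassium: edamame $0.0012, Greek yogurt $0.0056, eggs $0.0071, chicken breast $0.0074, pasta $0.0107.
Take 2.367 servings of edamame: +1276.0 mg potassium for $1.54 (total $1.54, still need 0.0 mg).
Filling from the cheapest source first is optimal under one linear minimum: $1.54.

$1.54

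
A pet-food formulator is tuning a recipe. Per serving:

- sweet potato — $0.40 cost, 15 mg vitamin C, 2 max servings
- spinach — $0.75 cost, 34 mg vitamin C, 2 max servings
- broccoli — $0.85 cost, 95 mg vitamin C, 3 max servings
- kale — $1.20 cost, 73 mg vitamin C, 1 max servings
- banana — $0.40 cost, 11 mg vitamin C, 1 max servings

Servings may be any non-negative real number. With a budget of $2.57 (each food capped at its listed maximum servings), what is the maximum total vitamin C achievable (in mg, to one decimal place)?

286.2 mg

Vitamin C per dollar: broccoli 111.8, kale 60.83, spinach 45.33, sweet potato 37.5, banana 27.5.
Take 3 servings of broccoli: spends $2.55, +285.0 mg vitamin C (running total 285.0 mg).
Take 0.01667 servings of kale: spends $0.02, +1.2 mg vitamin C (running total 286.2 mg).
Filling greedily by vitamin C-per-dollar is optimal for one linear limit, giving 286.2 mg.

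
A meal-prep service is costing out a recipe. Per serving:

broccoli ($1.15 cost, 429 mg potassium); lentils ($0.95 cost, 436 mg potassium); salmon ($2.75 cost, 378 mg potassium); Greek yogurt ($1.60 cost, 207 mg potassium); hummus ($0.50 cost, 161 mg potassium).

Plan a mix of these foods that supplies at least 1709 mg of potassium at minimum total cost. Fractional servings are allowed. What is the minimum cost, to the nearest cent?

$3.72

Cost per mg of potassium: lentils $0.0022, broccoli $0.0027, hummus $0.0031, salmon $0.0073, Greek yogurt $0.0077.
With no serving limits, use only lentils: 1709 mg / 436 mg = 3.92 servings × $0.95 = $3.72.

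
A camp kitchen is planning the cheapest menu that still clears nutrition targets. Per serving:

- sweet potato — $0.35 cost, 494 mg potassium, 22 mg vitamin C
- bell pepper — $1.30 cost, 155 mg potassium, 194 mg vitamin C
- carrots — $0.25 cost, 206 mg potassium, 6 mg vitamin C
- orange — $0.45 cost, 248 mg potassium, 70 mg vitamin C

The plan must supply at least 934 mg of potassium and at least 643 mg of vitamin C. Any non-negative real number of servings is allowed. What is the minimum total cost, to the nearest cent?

$4.13

Compare the cost at each extreme point of the feasible region.
sweet potato only: max(934/494, 643/22) = 29.23 servings → $10.23.
bell pepper only: max(934/155, 643/194) = 6.026 servings → $7.83.
carrots only: max(934/206, 643/6) = 107.2 servings → $26.79.
orange only: max(934/248, 643/70) = 9.186 servings → $4.13.
sweet potato + bell pepper with both tight: 0.8821 servings and 3.214 servings → $4.49.
sweet potato + carrots with both targets exact would need a negative amount; discard.
sweet potato + orange with both targets exact would need a negative amount; discard.
bell pepper + carrots with both tight: 3.25 servings and 2.089 servings → $4.75.
bell pepper + orange with both tight: 2.525 servings and 2.188 servings → $4.27.
carrots + orange: intersection lies outside the first quadrant.
Cheapest feasible corner: $4.13.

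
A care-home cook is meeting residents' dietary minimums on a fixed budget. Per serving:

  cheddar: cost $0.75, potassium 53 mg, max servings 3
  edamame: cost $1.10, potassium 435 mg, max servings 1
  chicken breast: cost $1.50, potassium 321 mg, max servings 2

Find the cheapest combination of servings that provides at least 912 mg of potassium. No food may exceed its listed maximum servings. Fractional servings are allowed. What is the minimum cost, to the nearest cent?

$3.33

Cost per mg of potassium: edamame $0.0025, chicken breast $0.0047, cheddar $0.0142.
Take 1 serving of edamame: +435.0 mg potassium for $1.10 (total $1.10, still need 477.0 mg).
Take 1.486 servings of chicken breast: +477.0 mg potassium for $2.23 (total $3.33, still need 0.0 mg).
Filling from the cheapest source first is optimal under one linear minimum: $3.33.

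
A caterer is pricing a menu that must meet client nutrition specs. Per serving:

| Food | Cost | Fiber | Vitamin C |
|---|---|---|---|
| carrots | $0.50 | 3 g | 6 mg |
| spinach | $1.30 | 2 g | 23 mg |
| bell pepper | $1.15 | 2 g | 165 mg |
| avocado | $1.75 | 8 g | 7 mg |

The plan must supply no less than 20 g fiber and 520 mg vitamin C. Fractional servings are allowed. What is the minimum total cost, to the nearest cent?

$5.77

With two linear requirements the optimum uses one or two foods; enumerate the corners.
carrots only: max(20/3, 520/6) = 86.67 servings → $43.33.
spinach only: max(20/2, 520/23) = 22.61 servings → $29.39.
bell pepper only: max(20/2, 520/165) = 10 servings → $11.50.
avocado only: max(20/8, 520/7) = 74.29 servings → $130.00.
carrots + spinach: intersection lies outside the first quadrant.
carrots + bell pepper with both tight: 4.679 servings and 2.981 servings → $5.77.
carrots + avocado with both targets exact would need a negative amount; discard.
spinach + bell pepper with both tight: 7.958 servings and 2.042 servings → $12.69.
spinach + avocado: the both-tight solution has a negative serving — not a feasible corner.
bell pepper + avocado with both tight: 3.078 servings and 1.73 servings → $6.57.
So the least-cost plan costs $5.77.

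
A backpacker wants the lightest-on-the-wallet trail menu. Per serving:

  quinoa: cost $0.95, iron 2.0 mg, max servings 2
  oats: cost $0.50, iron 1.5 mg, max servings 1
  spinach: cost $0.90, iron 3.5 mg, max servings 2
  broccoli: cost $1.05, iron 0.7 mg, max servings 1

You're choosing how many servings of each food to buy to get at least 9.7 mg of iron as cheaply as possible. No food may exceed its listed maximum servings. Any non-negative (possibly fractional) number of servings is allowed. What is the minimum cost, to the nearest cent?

$2.87

Cost per mg of iron: spinach $0.2571, oats $0.3333, quinoa $0.4750, broccoli $1.5000.
Take 2 servings of spinach: +7.0 mg iron for $1.80 (total $1.80, still need 2.7 mg).
Take 1 serving of oats: +1.5 mg iron for $0.50 (total $2.30, still need 1.2 mg).
Take 0.6 servings of quinoa: +1.2 mg iron for $0.57 (total $2.87, still need 0.0 mg).
Greedy by cheapest-per-mg is optimal for a single linear constraint, so the minimum cost is $2.87.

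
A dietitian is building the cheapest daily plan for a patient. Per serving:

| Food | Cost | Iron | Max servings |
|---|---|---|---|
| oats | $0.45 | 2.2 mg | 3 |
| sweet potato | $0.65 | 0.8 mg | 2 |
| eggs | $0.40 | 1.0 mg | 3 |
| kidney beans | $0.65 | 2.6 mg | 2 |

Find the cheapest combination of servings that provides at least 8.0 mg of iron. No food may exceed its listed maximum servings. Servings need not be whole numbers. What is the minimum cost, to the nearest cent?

$1.70

Cost per mg of iron: oats $0.2045, kidney beans $0.2500, eggs $0.4000, sweet potato $0.8125.
Take 3 servings of oats: +6.6 mg iron for $1.35 (total $1.35, still need 1.4 mg).
Take 0.5385 servings of kidney beans: +1.4 mg iron for $0.35 (total $1.70, still need 0.0 mg).
Greedy by cheapest-per-mg is optimal for a single linear constraint, so the minimum cost is $1.70.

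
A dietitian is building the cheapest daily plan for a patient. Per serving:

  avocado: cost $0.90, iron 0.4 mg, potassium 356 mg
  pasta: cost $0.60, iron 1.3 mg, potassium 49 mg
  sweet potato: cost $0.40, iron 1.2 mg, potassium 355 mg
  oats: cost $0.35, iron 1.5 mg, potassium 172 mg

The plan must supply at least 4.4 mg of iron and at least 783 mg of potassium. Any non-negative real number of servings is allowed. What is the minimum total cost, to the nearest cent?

Two binding constraints pin down two serving amounts, so the optimal mix uses at most two foods. The candidates are each food alone (scaled to the tighter of iron/potassium) and each pair with both constraints tight.
avocado only: max(4.4/0.4, 783/356) = 11 servings → $9.90.
pasta only: max(4.4/1.3, 783/49) = 15.98 servings → $9.59.
sweet potato only: max(4.4/1.2, 783/355) = 3.667 servings → $1.47.
oats only: max(4.4/1.5, 783/172) = 4.552 servings → $1.59.
avocado + pasta with both tight: 1.81 servings and 2.828 servings → $3.33.
avocado + sweet potato with both targets exact would need a negative amount; discard.
avocado + oats with both tight: 0.8979 servings and 2.694 servings → $1.75.
pasta + sweet potato with both tight: 1.546 servings and 1.992 servings → $1.72.
pasta + oats: the both-tight solution has a negative serving — not a feasible corner.
sweet potato + oats with both tight: 1.281 servings and 1.909 servings → $1.18.
Cheapest feasible corner: $1.18.

$1.18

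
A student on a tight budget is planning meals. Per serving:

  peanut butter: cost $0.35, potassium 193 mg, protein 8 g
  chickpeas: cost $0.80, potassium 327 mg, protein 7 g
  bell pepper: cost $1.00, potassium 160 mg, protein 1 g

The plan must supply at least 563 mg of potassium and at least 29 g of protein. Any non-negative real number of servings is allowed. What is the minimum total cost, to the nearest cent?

peanut butter only: max(563/193, 29/8) = 3.625 servings → $1.27.
chickpeas only: max(563/327, 29/7) = 4.143 servings → $3.31.
bell pepper only: max(563/160, 29/1) = 29 servings → $29.00.
peanut butter + chickpeas with both targets exact would need a negative amount; discard.
peanut butter + bell pepper: the both-tight solution has a negative serving — not a feasible corner.
chickpeas + bell pepper: the both-tight solution has a negative serving — not a feasible corner.
So the least-cost plan costs $1.27.

$1.27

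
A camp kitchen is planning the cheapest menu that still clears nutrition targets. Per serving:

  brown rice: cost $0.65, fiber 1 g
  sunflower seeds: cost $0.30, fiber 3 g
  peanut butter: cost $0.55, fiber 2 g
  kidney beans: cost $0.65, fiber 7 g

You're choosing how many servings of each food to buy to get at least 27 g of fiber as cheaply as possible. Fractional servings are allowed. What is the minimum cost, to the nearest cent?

$2.51

Cost per g of fiber: kidney beans $0.0929, sunflower seeds $0.1000, peanut butter $0.2750, brown rice $0.6500.
With no serving limits, use only kidney beans: 27 g / 7 g = 3.857 servings × $0.65 = $2.51.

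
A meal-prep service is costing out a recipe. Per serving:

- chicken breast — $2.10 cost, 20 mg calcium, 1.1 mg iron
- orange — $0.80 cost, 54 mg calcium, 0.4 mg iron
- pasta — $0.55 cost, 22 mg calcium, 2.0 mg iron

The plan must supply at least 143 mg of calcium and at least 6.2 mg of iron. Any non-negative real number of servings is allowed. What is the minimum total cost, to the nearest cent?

This is a tiny linear program; its minimum lies at a vertex of the feasible set. List the vertices and price them.
chicken breast only: max(143/20, 6.2/1.1) = 7.15 servings → $15.02.
orange only: max(143/54, 6.2/0.4) = 15.5 servings → $12.40.
pasta only: max(143/22, 6.2/2.0) = 6.5 servings → $3.58.
chicken breast + orange with both tight: 5.401 servings and 0.6479 servings → $11.86.
chicken breast + pasta: the both-tight solution has a negative serving — not a feasible corner.
orange + pasta with both tight: 1.508 servings and 2.798 servings → $2.75.
The minimum over all feasible corners is $2.75.

$2.75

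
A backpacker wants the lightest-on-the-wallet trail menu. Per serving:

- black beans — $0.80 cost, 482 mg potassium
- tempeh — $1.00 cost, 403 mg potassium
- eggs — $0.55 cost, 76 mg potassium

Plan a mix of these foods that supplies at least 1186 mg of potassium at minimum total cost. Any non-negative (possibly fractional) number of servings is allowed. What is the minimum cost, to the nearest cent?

$1.97

Cost per mg of potassium: black beans $0.0017, tempeh $0.0025, eggs $0.0072.
With no serving limits, use only black beans: 1186 mg / 482 mg = 2.461 servings × $0.80 = $1.97.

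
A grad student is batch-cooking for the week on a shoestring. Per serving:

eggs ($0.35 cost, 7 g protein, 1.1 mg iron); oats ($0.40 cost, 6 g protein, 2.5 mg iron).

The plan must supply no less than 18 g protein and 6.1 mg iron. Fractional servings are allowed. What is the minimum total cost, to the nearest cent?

$1.11

At the optimum either one food covers both requirements or two foods hit both targets exactly; no other combination can be cheaper.
eggs only: max(18/7, 6.1/1.1) = 5.545 servings → $1.94.
oats only: max(18/6, 6.1/2.5) = 3 servings → $1.20.
eggs + oats with both tight: 0.7706 servings and 2.101 servings → $1.11.
So the least-cost plan costs $1.11.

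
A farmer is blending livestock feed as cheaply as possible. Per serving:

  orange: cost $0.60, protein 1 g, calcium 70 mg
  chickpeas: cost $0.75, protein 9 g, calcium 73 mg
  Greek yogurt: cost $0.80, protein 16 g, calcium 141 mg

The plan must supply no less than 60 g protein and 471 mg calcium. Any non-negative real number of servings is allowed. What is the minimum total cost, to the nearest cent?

$3.00

With two linear requirements the optimum uses one or two foods; enumerate the corners.
orange only: max(60/1, 471/70) = 60 servings → $36.00.
chickpeas only: max(60/9, 471/73) = 6.667 servings → $5.00.
Greek yogurt only: max(60/16, 471/141) = 3.75 servings → $3.00.
orange + chickpeas with both targets exact would need a negative amount; discard.
orange + Greek yogurt with both targets exact would need a negative amount; discard.
chickpeas + Greek yogurt with both targets exact would need a negative amount; discard.
The minimum over all feasible corners is $3.00.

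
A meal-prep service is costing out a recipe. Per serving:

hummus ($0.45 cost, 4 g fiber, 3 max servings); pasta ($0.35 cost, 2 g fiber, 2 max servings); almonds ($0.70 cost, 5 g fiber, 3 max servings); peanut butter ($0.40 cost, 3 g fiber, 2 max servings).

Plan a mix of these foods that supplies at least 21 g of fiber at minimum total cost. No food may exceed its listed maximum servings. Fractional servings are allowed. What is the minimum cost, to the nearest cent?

$2.57

Cost per g of fiber: hummus $0.1125, peanut butter $0.1333, almonds $0.1400, pasta $0.1750.
Take 3 servings of hummus: +12.0 g fiber for $1.35 (total $1.35, still need 9.0 g).
Take 2 servings of peanut butter: +6.0 g fiber for $0.80 (total $2.15, still need 3.0 g).
Take 0.6 servings of almonds: +3.0 g fiber for $0.42 (total $2.57, still need 0.0 g).
Greedy by cheapest-per-g is optimal for a single linear constraint, so the minimum cost is $2.57.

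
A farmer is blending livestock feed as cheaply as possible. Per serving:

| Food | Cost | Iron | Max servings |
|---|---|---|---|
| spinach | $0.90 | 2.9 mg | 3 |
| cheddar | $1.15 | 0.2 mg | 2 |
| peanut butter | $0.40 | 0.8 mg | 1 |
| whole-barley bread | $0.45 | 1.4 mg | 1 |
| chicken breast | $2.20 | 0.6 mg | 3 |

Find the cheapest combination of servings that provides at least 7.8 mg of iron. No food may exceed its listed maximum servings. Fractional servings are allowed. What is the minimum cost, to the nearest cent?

Cost per mg of iron: spinach $0.3103, whole-barley bread $0.3214, peanut butter $0.5000, chicken breast $3.6667, cheddar $5.7500.
Take 2.69 servings of spinach: +7.8 mg iron for $2.42 (total $2.42, still need 0.0 mg).
Filling from the cheapest source first is optimal under one linear minimum: $2.42.

$2.42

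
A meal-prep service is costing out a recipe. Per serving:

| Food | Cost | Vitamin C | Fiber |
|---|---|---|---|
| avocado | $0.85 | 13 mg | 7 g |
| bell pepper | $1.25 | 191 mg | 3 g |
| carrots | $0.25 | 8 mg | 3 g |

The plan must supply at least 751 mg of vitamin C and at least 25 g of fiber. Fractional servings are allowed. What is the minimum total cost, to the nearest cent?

With two linear requirements the optimum uses one or two foods; enumerate the corners.
avocado only: max(751/13, 25/7) = 57.77 servings → $49.10.
bell pepper only: max(751/191, 25/3) = 8.333 servings → $10.42.
carrots only: max(751/8, 25/3) = 93.88 servings → $23.47.
avocado + bell pepper with both tight: 1.943 servings and 3.8 servings → $6.40.
avocado + carrots with both targets exact would need a negative amount; discard.
bell pepper + carrots with both tight: 3.74 servings and 4.594 servings → $5.82.
The minimum over all feasible corners is $5.82.

$5.82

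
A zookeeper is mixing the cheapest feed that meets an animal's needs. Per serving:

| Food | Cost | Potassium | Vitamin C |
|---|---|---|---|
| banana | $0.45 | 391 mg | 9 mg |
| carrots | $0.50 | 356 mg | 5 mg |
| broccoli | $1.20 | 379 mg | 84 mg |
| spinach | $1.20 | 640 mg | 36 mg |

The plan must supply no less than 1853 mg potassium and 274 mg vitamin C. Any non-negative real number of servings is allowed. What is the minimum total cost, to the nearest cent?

$4.48

Check every corner: each single food scaled to meet both minima, and each pair solved so both constraints bind.
banana only: max(1853/391, 274/9) = 30.44 servings → $13.70.
carrots only: max(1853/356, 274/5) = 54.8 servings → $27.40.
broccoli only: max(1853/379, 274/84) = 4.889 servings → $5.87.
spinach only: max(1853/640, 274/36) = 7.611 servings → $9.13.
banana + carrots: the both-tight solution has a negative serving — not a feasible corner.
banana + broccoli with both tight: 1.76 servings and 3.073 servings → $4.48.
banana + spinach: intersection lies outside the first quadrant.
carrots + broccoli with both tight: 1.85 servings and 3.152 servings → $4.71.
carrots + spinach: the both-tight solution has a negative serving — not a feasible corner.
broccoli + spinach with both tight: 2.708 servings and 1.291 servings → $4.80.
The minimum over all feasible corners is $4.48.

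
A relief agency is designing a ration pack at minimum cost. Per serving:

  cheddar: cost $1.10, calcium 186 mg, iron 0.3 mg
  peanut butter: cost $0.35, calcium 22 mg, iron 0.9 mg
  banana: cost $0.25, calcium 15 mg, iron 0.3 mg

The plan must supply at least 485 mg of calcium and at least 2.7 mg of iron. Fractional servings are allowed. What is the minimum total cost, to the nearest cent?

cheddar only: max(485/186, 2.7/0.3) = 9 servings → $9.90.
peanut butter only: max(485/22, 2.7/0.9) = 22.05 servings → $7.72.
banana only: max(485/15, 2.7/0.3) = 32.33 servings → $8.08.
cheddar + peanut butter with both tight: 2.345 servings and 2.218 servings → $3.36.
cheddar + banana with both tight: 2.047 servings and 6.953 servings → $3.99.
peanut butter + banana with both targets exact would need a negative amount; discard.
Cheapest feasible corner: $3.36.

$3.36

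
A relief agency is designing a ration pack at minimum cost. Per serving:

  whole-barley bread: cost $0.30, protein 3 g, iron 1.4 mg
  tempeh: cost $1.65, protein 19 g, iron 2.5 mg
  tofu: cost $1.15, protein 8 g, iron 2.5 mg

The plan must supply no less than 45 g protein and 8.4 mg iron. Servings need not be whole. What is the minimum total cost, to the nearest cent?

$4.01

An LP optimum is at a vertex; with two nutrient constraints at most two foods are used. Check each candidate.
whole-barley bread only: max(45/3, 8.4/1.4) = 15 servings → $4.50.
tempeh only: max(45/19, 8.4/2.5) = 3.36 servings → $5.54.
tofu only: max(45/8, 8.4/2.5) = 5.625 servings → $6.47.
whole-barley bread + tempeh with both tight: 2.466 servings and 1.979 servings → $4.01.
whole-barley bread + tofu: intersection lies outside the first quadrant.
tempeh + tofu with both tight: 1.647 servings and 1.713 servings → $4.69.
Cheapest feasible corner: $4.01.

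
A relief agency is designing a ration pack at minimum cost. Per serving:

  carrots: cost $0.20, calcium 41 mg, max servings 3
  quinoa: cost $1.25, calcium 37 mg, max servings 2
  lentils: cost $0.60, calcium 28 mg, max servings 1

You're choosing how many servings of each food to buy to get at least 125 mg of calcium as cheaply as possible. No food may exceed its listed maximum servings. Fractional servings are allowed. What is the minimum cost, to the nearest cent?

$0.64

Cost per mg of calcium: carrots $0.0049, lentils $0.0214, quinoa $0.0338.
Take 3 servings of carrots: +123.0 mg calcium for $0.60 (total $0.60, still need 2.0 mg).
Take 0.07143 servings of lentils: +2.0 mg calcium for $0.04 (total $0.64, still need 0.0 mg).
Greedy by cheapest-per-mg is optimal for a single linear constraint, so the minimum cost is $0.64.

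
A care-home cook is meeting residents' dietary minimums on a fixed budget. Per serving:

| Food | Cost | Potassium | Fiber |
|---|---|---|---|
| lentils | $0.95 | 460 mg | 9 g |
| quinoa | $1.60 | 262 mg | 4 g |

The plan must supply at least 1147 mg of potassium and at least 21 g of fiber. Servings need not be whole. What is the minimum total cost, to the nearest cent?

$2.37

For a min-cost LP with two ≥-constraints, a basic feasible solution has at most two positive variables.
lentils only: max(1147/460, 21/9) = 2.493 servings → $2.37.
quinoa only: max(1147/262, 21/4) = 5.25 servings → $8.40.
lentils + quinoa with both tight: 1.764 servings and 1.28 servings → $3.72.
Cheapest feasible corner: $2.37.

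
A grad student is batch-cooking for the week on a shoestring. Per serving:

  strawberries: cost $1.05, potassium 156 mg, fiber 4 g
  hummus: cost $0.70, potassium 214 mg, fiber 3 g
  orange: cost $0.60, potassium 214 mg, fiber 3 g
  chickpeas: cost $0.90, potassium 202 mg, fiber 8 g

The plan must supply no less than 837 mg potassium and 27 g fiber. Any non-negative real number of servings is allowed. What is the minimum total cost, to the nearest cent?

Check every corner: each single food scaled to meet both minima, and each pair solved so both constraints bind.
strawberries only: max(837/156, 27/4) = 6.75 servings → $7.09.
hummus only: max(837/214, 27/3) = 9 servings → $6.30.
orange only: max(837/214, 27/3) = 9 servings → $5.40.
chickpeas only: max(837/202, 27/8) = 4.144 servings → $3.73.
strawberries + hummus with both targets exact would need a negative amount; discard.
strawberries + orange with both targets exact would need a negative amount; discard.
strawberries + chickpeas with both tight: 2.823 servings and 1.964 servings → $4.73.
hummus + orange (both tight): parallel constraints — no distinct corner.
hummus + chickpeas with both tight: 1.123 servings and 2.954 servings → $3.44.
orange + chickpeas with both tight: 1.123 servings and 2.954 servings → $3.33.
Cheapest feasible corner: $3.33.

$3.33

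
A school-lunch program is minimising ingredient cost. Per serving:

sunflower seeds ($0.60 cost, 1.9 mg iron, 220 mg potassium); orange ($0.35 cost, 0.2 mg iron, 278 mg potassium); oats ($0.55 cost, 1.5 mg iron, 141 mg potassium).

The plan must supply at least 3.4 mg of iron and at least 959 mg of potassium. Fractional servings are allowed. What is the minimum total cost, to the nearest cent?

An LP optimum is at a vertex; with two nutrient constraints at most two foods are used. Check each candidate.
sunflower seeds only: max(3.4/1.9, 959/220) = 4.359 servings → $2.62.
orange only: max(3.4/0.2, 959/278) = 17 servings → $5.95.
oats only: max(3.4/1.5, 959/141) = 6.801 servings → $3.74.
sunflower seeds + orange with both tight: 1.556 servings and 2.218 servings → $1.71.
sunflower seeds + oats: the both-tight solution has a negative serving — not a feasible corner.
orange + oats with both tight: 2.467 servings and 1.938 servings → $1.93.
So the least-cost plan costs $1.71.

$1.71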